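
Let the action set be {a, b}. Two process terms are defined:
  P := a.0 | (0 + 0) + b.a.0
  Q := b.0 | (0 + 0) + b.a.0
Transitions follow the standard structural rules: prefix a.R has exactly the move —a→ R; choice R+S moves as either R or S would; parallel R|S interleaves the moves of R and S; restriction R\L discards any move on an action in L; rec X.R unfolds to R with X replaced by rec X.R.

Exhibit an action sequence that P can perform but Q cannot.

a

LTS(P): 4 reachable states
  m0 = a.0 | (0 + 0) + b.a.0 has moves =a=> m1, =b=> m2
  m1 = 0 | (0 + 0) has moves stopped
  m2 = a.0 has moves =a=> m3
  m3 = 0 has moves stopped
LTS(Q): 4 reachable states
  n0 = b.0 | (0 + 0) + b.a.0 has moves =b=> n1, =b=> n2
  n1 = 0 | (0 + 0) has moves stopped
  n2 = a.0 has moves =a=> n3
  n3 = 0 has moves stopped
Executing a from P (initial set {m0}):
  after a @ step 1: {m1}
  P completes σ.
Executing a from Q (initial set {n0}):
  after a @ step 1: ∅  — Q cannot continue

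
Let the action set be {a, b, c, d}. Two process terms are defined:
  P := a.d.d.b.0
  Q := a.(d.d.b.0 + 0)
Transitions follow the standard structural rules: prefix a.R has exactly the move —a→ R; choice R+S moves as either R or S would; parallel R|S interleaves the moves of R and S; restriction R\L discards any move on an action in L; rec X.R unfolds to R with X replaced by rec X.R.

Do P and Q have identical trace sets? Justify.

Reachable graph of P (5 states):
  m0 = a.d.d.b.0 :: --a--▸ m1
  m1 = d.d.b.0 :: --d--▸ m2
  m2 = d.b.0 :: --d--▸ m3
  m3 = b.0 :: --b--▸ m4
  m4 = 0 :: stopped
Reachable graph of Q (5 states):
  n0 = a.(d.d.b.0 + 0) :: --a--▸ n1
  n1 = d.d.b.0 + 0 :: --d--▸ n2
  n2 = d.b.0 :: --d--▸ n3
  n3 = b.0 :: --b--▸ n4
  n4 = 0 :: stopped
Bisimilarity quotient blocks:
  B0 = {m0, n0}
  B1 = {m1, n1}
  B2 = {m2, n2}
  B3 = {m3, n3}
  B4 = {m4, n4}
m0 ∈ B0, n0 ∈ B0 → same block
Bisimilar ⇒ trace-equivalent.

traces(P) = traces(Q)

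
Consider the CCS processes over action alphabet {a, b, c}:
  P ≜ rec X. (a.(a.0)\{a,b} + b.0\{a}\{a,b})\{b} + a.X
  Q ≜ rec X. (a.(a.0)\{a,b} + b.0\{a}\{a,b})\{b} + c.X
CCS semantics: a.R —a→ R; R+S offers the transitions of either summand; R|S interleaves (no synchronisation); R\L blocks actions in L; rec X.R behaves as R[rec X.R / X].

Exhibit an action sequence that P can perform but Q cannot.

aa

Reachable graph of P (2 states):
  s0 = rec X. (a.(a.0)\{a,b} + b.0\{a}\{a,b})\{b} + a.X | =a=> s0, =a=> s1
  s1 = (a.0)\{a,b}\{b} | ∅
Reachable graph of Q (2 states):
  t0 = rec X. (a.(a.0)\{a,b} + b.0\{a}\{a,b})\{b} + c.X | =a=> t1, =c=> t0
  t1 = (a.0)\{a,b}\{b} | ∅
Run σ = ⟨aa⟩ on P: start {s0}
  after a @ step 1: {s0, s1}
  after a @ step 2: {s0, s1}
  — P admits the full trace.
Run σ = ⟨aa⟩ on Q: start {t0}
  after a @ step 1: {t1}
  after a @ step 2: ∅ (Q stuck)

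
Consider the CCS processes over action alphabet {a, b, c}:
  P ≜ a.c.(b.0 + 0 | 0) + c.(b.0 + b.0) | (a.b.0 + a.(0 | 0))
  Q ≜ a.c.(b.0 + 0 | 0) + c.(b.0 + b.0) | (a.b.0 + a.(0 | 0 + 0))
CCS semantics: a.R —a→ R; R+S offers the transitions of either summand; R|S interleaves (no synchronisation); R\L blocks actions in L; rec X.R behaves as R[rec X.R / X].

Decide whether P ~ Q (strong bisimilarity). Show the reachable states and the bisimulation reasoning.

YES

P's transition system — 15 states:
  s0 = a.c.(b.0 + 0 | 0) + c.(b.0 + b.0) | (a.b.0 + a.(0 | 0)) has moves —a→ s1, —a→ s2, —a→ s3, —c→ s4
  s1 = c.(b.0 + 0 | 0) has moves —c→ s5
  s2 = c.(b.0 + b.0) | (0 | 0) has moves —c→ s6
  s3 = c.(b.0 + b.0) | b.0 has moves —b→ s7, —c→ s8
  s4 = (b.0 + b.0) | (a.b.0 + a.(0 | 0)) has moves —a→ s6, —a→ s8, —b→ s9
  s5 = b.0 + 0 | 0 has moves —b→ s10
  s6 = (b.0 + b.0) | (0 | 0) has moves —b→ s11
  s7 = c.(b.0 + b.0) | 0 has moves —c→ s12
  s8 = (b.0 + b.0) | b.0 has moves —b→ s12, —b→ s13
  s9 = 0 | (a.b.0 + a.(0 | 0)) has moves —a→ s11, —a→ s13
  s10 = 0 has moves ·
  s11 = 0 | (0 | 0) has moves ·
  s12 = (b.0 + b.0) | 0 has moves —b→ s14
  s13 = 0 | b.0 has moves —b→ s14
  s14 = 0 | 0 has moves ·
Q's transition system — 15 states:
  t0 = a.c.(b.0 + 0 | 0) + c.(b.0 + b.0) | (a.b.0 + a.(0 | 0 + 0)) has moves —a→ t1, —a→ t2, —a→ t3, —c→ t4
  t1 = c.(b.0 + 0 | 0) has moves —c→ t5
  t2 = c.(b.0 + b.0) | (0 | 0 + 0) has moves —c→ t6
  t3 = c.(b.0 + b.0) | b.0 has moves —b→ t7, —c→ t8
  t4 = (b.0 + b.0) | (a.b.0 + a.(0 | 0 + 0)) has moves —a→ t6, —a→ t8, —b→ t9
  t5 = b.0 + 0 | 0 has moves —b→ t10
  t6 = (b.0 + b.0) | (0 | 0 + 0) has moves —b→ t11
  t7 = c.(b.0 + b.0) | 0 has moves —c→ t12
  t8 = (b.0 + b.0) | b.0 has moves —b→ t12, —b→ t13
  t9 = 0 | (a.b.0 + a.(0 | 0 + 0)) has moves —a→ t11, —a→ t13
  t10 = 0 has moves ·
  t11 = 0 | (0 | 0 + 0) has moves ·
  t12 = (b.0 + b.0) | 0 has moves —b→ t14
  t13 = 0 | b.0 has moves —b→ t14
  t14 = 0 | 0 has moves ·
Bisimilarity quotient blocks:
  B0 = {s0, t0}
  B1 = {s1, s2, s7, t1, t2, t7}
  B2 = {s12, s13, s5, s6, t12, t13, t5, t6}
  B3 = {s10, s11, s14, t10, t11, t14}
  B4 = {s3, t3}
  B5 = {s8, t8}
  B6 = {s4, t4}
  B7 = {s9, t9}
s0 ∈ B0, t0 ∈ B0 → same block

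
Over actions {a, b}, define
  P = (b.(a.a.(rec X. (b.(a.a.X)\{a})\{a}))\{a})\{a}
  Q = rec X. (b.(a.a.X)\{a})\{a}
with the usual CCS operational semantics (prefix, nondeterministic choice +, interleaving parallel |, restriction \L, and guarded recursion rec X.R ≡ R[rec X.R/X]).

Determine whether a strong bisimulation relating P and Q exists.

YES

Reachable graph of P (2 states):
  p0 = (b.(a.a.(rec X. (b.(a.a.X)\{a})\{a}))\{a})\{a} → --b--▸ p1
  p1 = (a.a.(rec X. (b.(a.a.X)\{a})\{a}))\{a}\{a} → ∅
Reachable graph of Q (2 states):
  q0 = rec X. (b.(a.a.X)\{a})\{a} → --b--▸ q1
  q1 = (a.a.(rec X. (b.(a.a.X)\{a})\{a}))\{a}\{a} → ∅
Bisimilarity quotient blocks:
  B0 = {p0, q0}
  B1 = {p1, q1}
p0 ∈ B0, q0 ∈ B0 → same block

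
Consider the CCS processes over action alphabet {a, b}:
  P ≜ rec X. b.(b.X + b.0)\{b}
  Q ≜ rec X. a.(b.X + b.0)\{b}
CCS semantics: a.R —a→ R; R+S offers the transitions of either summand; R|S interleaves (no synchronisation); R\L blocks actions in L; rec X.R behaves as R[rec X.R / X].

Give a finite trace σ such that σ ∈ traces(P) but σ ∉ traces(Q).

b

P's transition system — 2 states:
  m0 = rec X. b.(b.X + b.0)\{b} ⊢ ··b··> m1
  m1 = (b.(rec X. b.(b.X + b.0)\{b}) + b.0)\{b} ⊢ stopped
Q's transition system — 2 states:
  n0 = rec X. a.(b.X + b.0)\{b} ⊢ ··a··> n1
  n1 = (b.(rec X. a.(b.X + b.0)\{b}) + b.0)\{b} ⊢ stopped
Run σ = ⟨b⟩ on P: start {m0}
  step 1 (b): {m1}
  P completes σ.
Run σ = ⟨b⟩ on Q: start {n0}
  step 1 (b): ∅  — Q cannot continue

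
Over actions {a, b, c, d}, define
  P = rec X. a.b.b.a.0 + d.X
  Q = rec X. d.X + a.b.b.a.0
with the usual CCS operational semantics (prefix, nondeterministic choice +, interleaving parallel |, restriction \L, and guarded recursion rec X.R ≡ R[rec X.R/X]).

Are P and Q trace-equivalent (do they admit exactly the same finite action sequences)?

trace-equivalent

Reachable graph of P (5 states):
  m0 = rec X. a.b.b.a.0 + d.X ⊢ --a--▸ m1, --d--▸ m0
  m1 = b.b.a.0 ⊢ --b--▸ m2
  m2 = b.a.0 ⊢ --b--▸ m3
  m3 = a.0 ⊢ --a--▸ m4
  m4 = 0 ⊢ deadlocked
Reachable graph of Q (5 states):
  n0 = rec X. d.X + a.b.b.a.0 ⊢ --a--▸ n1, --d--▸ n0
  n1 = b.b.a.0 ⊢ --b--▸ n2
  n2 = b.a.0 ⊢ --b--▸ n3
  n3 = a.0 ⊢ --a--▸ n4
  n4 = 0 ⊢ deadlocked
Bisimilarity quotient blocks:
  B0 = {m0, n0}
  B1 = {m1, n1}
  B2 = {m2, n2}
  B3 = {m3, n3}
  B4 = {m4, n4}
m0 ∈ B0, n0 ∈ B0 → same block
Bisimilar ⇒ trace-equivalent.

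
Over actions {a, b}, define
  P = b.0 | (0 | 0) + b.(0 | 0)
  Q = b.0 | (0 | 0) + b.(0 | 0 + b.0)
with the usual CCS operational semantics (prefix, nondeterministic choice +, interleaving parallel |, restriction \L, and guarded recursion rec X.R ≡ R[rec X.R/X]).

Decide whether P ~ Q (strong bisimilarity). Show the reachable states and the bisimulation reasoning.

not bisimilar

Reachable graph of P (3 states):
  s0 = b.0 | (0 | 0) + b.(0 | 0) | =b=> s1, =b=> s2
  s1 = 0 | (0 | 0) | deadlocked
  s2 = 0 | 0 | deadlocked
Reachable graph of Q (4 states):
  t0 = b.0 | (0 | 0) + b.(0 | 0 + b.0) | =b=> t1, =b=> t2
  t1 = 0 | (0 | 0) | deadlocked
  t2 = 0 | 0 + b.0 | =b=> t3
  t3 = 0 | deadlocked
Partition-refinement fixed point:
  B0 = {s0, t2}
  B1 = {s1, s2, t1, t3}
  B2 = {t0}
s0 ∈ B0, t0 ∈ B2 → different blocks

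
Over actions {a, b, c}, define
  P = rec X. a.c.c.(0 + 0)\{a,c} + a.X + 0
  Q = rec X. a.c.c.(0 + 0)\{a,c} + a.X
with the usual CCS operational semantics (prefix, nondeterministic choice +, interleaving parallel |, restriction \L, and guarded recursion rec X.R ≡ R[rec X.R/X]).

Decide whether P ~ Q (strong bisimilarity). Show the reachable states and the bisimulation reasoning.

P ~ Q

Reachable graph of P (4 states):
  s0 = rec X. a.c.c.(0 + 0)\{a,c} + a.X + 0 :: ··a··> s0, ··a··> s1
  s1 = c.c.(0 + 0)\{a,c} :: ··c··> s2
  s2 = c.(0 + 0)\{a,c} :: ··c··> s3
  s3 = (0 + 0)\{a,c} :: ∅
Reachable graph of Q (4 states):
  t0 = rec X. a.c.c.(0 + 0)\{a,c} + a.X :: ··a··> t0, ··a··> t1
  t1 = c.c.(0 + 0)\{a,c} :: ··c··> t2
  t2 = c.(0 + 0)\{a,c} :: ··c··> t3
  t3 = (0 + 0)\{a,c} :: ∅
Partition-refinement fixed point:
  B0 = {s0, t0}
  B1 = {s1, t1}
  B2 = {s2, t2}
  B3 = {s3, t3}
s0 ∈ B0, t0 ∈ B0 → same block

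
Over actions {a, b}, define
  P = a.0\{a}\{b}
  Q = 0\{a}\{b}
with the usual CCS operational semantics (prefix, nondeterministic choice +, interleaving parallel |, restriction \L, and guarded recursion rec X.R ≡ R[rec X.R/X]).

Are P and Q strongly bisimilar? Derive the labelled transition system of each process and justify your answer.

LTS(P): 2 reachable states
  s0 = a.0\{a}\{b} ⊢ —a→ s1
  s1 = 0\{a}\{b} ⊢ ∅
LTS(Q): 1 reachable states
  t0 = 0\{a}\{b} ⊢ ∅
Partition-refinement fixed point:
  B0 = {s0}
  B1 = {s1, t0}
s0 ∈ B0, t0 ∈ B1 → different blocks

NO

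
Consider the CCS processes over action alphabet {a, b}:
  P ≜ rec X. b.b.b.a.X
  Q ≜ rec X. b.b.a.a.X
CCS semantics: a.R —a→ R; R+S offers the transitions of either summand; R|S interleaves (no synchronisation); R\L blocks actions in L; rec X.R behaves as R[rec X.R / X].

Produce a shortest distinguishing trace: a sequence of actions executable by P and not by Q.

P's transition system — 4 states:
  u0 = rec X. b.b.b.a.X has moves ··b··> u1
  u1 = b.b.a.(rec X. b.b.b.a.X) has moves ··b··> u2
  u2 = b.a.(rec X. b.b.b.a.X) has moves ··b··> u3
  u3 = a.(rec X. b.b.b.a.X) has moves ··a··> u0
Q's transition system — 4 states:
  v0 = rec X. b.b.a.a.X has moves ··b··> v1
  v1 = b.a.a.(rec X. b.b.a.a.X) has moves ··b··> v2
  v2 = a.a.(rec X. b.b.a.a.X) has moves ··a··> v3
  v3 = a.(rec X. b.b.a.a.X) has moves ··a··> v0
Trace ⟨bbb⟩ through P, begin at {u0}:
  step 1 (b): {u1}
  step 2 (b): {u2}
  step 3 (b): {u3}
  — P admits the full trace.
Trace ⟨bbb⟩ through Q, begin at {v0}:
  step 1 (b): {v1}
  step 2 (b): {v2}
  step 3 (b): ∅  — Q cannot continue

bbb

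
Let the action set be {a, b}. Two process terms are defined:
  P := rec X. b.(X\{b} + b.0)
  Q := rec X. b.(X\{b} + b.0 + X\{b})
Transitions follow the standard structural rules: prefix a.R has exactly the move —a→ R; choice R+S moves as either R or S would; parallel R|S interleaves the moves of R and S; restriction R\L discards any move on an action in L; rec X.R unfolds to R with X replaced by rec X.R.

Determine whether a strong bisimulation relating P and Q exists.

P's transition system — 3 states:
  s0 = rec X. b.(X\{b} + b.0) | ··b··> s1
  s1 = (rec X. b.(X\{b} + b.0))\{b} + b.0 | ··b··> s2
  s2 = 0 | (no moves)
Q's transition system — 3 states:
  t0 = rec X. b.(X\{b} + b.0 + X\{b}) | ··b··> t1
  t1 = (rec X. b.(X\{b} + b.0 + X\{b}))\{b} + b.0 + (rec X. b.(X\{b} + b.0 + X\{b}))\{b} | ··b··> t2
  t2 = 0 | (no moves)
Bisimilarity quotient blocks:
  B0 = {s0, t0}
  B1 = {s1, t1}
  B2 = {s2, t2}
s0 ∈ B0, t0 ∈ B0 → same block

P ~ Q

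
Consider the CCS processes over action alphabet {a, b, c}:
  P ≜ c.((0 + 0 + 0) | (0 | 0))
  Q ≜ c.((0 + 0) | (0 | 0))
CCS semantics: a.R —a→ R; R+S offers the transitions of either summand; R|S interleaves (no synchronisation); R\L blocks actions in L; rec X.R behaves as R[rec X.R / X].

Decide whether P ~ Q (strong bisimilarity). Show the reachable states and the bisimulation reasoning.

YES

Reachable graph of P (2 states):
  m0 = c.((0 + 0 + 0) | (0 | 0)) ⊢ --c--▸ m1
  m1 = (0 + 0 + 0) | (0 | 0) ⊢ ·
Reachable graph of Q (2 states):
  n0 = c.((0 + 0) | (0 | 0)) ⊢ --c--▸ n1
  n1 = (0 + 0) | (0 | 0) ⊢ ·
Bisimilarity quotient blocks:
  B0 = {m0, n0}
  B1 = {m1, n1}
m0 ∈ B0, n0 ∈ B0 → same block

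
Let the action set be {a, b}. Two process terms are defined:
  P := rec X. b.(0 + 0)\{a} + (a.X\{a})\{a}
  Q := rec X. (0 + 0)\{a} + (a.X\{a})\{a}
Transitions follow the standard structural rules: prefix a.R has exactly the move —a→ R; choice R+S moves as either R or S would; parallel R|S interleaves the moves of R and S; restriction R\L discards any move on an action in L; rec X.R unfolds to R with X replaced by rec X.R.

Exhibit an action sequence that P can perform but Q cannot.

Reachable graph of P (2 states):
  s0 = rec X. b.(0 + 0)\{a} + (a.X\{a})\{a} ⊢ =b=> s1
  s1 = (0 + 0)\{a} ⊢ (no moves)
Reachable graph of Q (1 states):
  t0 = rec X. (0 + 0)\{a} + (a.X\{a})\{a} ⊢ (no moves)
Trace ⟨b⟩ through P, begin at {s0}:
  step 1 (b): {s1}
  ✓ P
Trace ⟨b⟩ through Q, begin at {t0}:
  step 1 (b): no successor for Q

b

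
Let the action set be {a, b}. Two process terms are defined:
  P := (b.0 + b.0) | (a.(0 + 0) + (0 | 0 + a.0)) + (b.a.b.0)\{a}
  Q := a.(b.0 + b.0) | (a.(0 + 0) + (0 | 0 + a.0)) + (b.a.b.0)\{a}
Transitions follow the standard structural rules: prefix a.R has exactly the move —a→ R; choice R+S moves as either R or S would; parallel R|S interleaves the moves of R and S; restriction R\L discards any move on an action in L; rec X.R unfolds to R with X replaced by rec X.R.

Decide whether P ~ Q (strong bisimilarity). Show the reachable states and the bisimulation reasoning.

P's transition system — 7 states:
  s0 = (b.0 + b.0) | (a.(0 + 0) + (0 | 0 + a.0)) + (b.a.b.0)\{a} ⊢ —a→ s1, —a→ s2, —b→ s3, —b→ s4
  s1 = (b.0 + b.0) | (0 + 0) ⊢ —b→ s5
  s2 = (b.0 + b.0) | 0 ⊢ —b→ s6
  s3 = (a.b.0)\{a} ⊢ ∅
  s4 = 0 | (a.(0 + 0) + (0 | 0 + a.0)) ⊢ —a→ s5, —a→ s6
  s5 = 0 | (0 + 0) ⊢ ∅
  s6 = 0 | 0 ⊢ ∅
Q's transition system — 10 states:
  t0 = a.(b.0 + b.0) | (a.(0 + 0) + (0 | 0 + a.0)) + (b.a.b.0)\{a} ⊢ —a→ t1, —a→ t2, —a→ t3, —b→ t4
  t1 = (b.0 + b.0) | (a.(0 + 0) + (0 | 0 + a.0)) ⊢ —a→ t5, —a→ t6, —b→ t7
  t2 = a.(b.0 + b.0) | (0 + 0) ⊢ —a→ t5
  t3 = a.(b.0 + b.0) | 0 ⊢ —a→ t6
  t4 = (a.b.0)\{a} ⊢ ∅
  t5 = (b.0 + b.0) | (0 + 0) ⊢ —b→ t8
  t6 = (b.0 + b.0) | 0 ⊢ —b→ t9
  t7 = 0 | (a.(0 + 0) + (0 | 0 + a.0)) ⊢ —a→ t8, —a→ t9
  t8 = 0 | (0 + 0) ⊢ ∅
  t9 = 0 | 0 ⊢ ∅
Bisimilarity quotient blocks:
  B0 = {s0}
  B1 = {s3, s5, s6, t4, t8, t9}
  B2 = {s1, s2, t5, t6}
  B3 = {s4, t7}
  B4 = {t0}
  B5 = {t1}
  B6 = {t2, t3}
s0 ∈ B0, t0 ∈ B4 → different blocks

NO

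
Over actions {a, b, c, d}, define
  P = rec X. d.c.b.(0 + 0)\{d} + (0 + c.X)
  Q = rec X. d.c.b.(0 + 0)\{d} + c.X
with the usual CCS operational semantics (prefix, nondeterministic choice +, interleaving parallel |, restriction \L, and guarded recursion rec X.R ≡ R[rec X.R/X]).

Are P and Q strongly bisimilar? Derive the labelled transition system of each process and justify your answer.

bisimilar

LTS(P): 4 reachable states
  u0 = rec X. d.c.b.(0 + 0)\{d} + (0 + c.X) ⊢ --c--▸ u0, --d--▸ u1
  u1 = c.b.(0 + 0)\{d} ⊢ --c--▸ u2
  u2 = b.(0 + 0)\{d} ⊢ --b--▸ u3
  u3 = (0 + 0)\{d} ⊢ ·
LTS(Q): 4 reachable states
  v0 = rec X. d.c.b.(0 + 0)\{d} + c.X ⊢ --c--▸ v0, --d--▸ v1
  v1 = c.b.(0 + 0)\{d} ⊢ --c--▸ v2
  v2 = b.(0 + 0)\{d} ⊢ --b--▸ v3
  v3 = (0 + 0)\{d} ⊢ ·
Coarsest stable partition (strong bisimilarity classes):
  B0 = {u0, v0}
  B1 = {u1, v1}
  B2 = {u2, v2}
  B3 = {u3, v3}
u0 ∈ B0, v0 ∈ B0 → same block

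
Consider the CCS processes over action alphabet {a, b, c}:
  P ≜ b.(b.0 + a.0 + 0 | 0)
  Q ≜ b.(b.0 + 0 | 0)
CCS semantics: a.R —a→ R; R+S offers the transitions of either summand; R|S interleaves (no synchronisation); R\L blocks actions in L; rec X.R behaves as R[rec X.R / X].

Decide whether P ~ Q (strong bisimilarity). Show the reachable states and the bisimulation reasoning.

LTS(P): 3 reachable states
  u0 = b.(b.0 + a.0 + 0 | 0) | ··b··> u1
  u1 = b.0 + a.0 + 0 | 0 | ··a··> u2, ··b··> u2
  u2 = 0 | ·
LTS(Q): 3 reachable states
  v0 = b.(b.0 + 0 | 0) | ··b··> v1
  v1 = b.0 + 0 | 0 | ··b··> v2
  v2 = 0 | ·
Coarsest stable partition (strong bisimilarity classes):
  B0 = {u0}
  B1 = {u1}
  B2 = {u2, v2}
  B3 = {v0}
  B4 = {v1}
u0 ∈ B0, v0 ∈ B3 → different blocks

P ≁ Q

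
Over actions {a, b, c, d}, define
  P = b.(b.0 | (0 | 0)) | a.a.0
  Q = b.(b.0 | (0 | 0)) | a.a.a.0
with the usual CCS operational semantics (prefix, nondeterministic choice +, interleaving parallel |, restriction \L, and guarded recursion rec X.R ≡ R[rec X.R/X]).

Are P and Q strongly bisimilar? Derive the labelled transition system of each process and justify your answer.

Reachable graph of P (9 states):
  m0 = b.(b.0 | (0 | 0)) | a.a.0 has moves --a--▸ m1, --b--▸ m2
  m1 = b.(b.0 | (0 | 0)) | a.0 has moves --a--▸ m3, --b--▸ m4
  m2 = b.0 | (0 | 0) | a.a.0 has moves --a--▸ m4, --b--▸ m5
  m3 = b.(b.0 | (0 | 0)) | 0 has moves --b--▸ m6
  m4 = b.0 | (0 | 0) | a.0 has moves --a--▸ m6, --b--▸ m7
  m5 = 0 | (0 | 0) | a.a.0 has moves --a--▸ m7
  m6 = b.0 | (0 | 0) | 0 has moves --b--▸ m8
  m7 = 0 | (0 | 0) | a.0 has moves --a--▸ m8
  m8 = 0 | (0 | 0) | 0 has moves (no moves)
Reachable graph of Q (12 states):
  n0 = b.(b.0 | (0 | 0)) | a.a.a.0 has moves --a--▸ n1, --b--▸ n2
  n1 = b.(b.0 | (0 | 0)) | a.a.0 has moves --a--▸ n3, --b--▸ n4
  n2 = b.0 | (0 | 0) | a.a.a.0 has moves --a--▸ n4, --b--▸ n5
  n3 = b.(b.0 | (0 | 0)) | a.0 has moves --a--▸ n6, --b--▸ n7
  n4 = b.0 | (0 | 0) | a.a.0 has moves --a--▸ n7, --b--▸ n8
  n5 = 0 | (0 | 0) | a.a.a.0 has moves --a--▸ n8
  n6 = b.(b.0 | (0 | 0)) | 0 has moves --b--▸ n9
  n7 = b.0 | (0 | 0) | a.0 has moves --a--▸ n9, --b--▸ n10
  n8 = 0 | (0 | 0) | a.a.0 has moves --a--▸ n10
  n9 = b.0 | (0 | 0) | 0 has moves --b--▸ n11
  n10 = 0 | (0 | 0) | a.0 has moves --a--▸ n11
  n11 = 0 | (0 | 0) | 0 has moves (no moves)
Bisimilarity quotient blocks:
  B0 = {m0, n1}
  B1 = {m1, n3}
  B2 = {m4, n7}
  B3 = {m7, n10}
  B4 = {m8, n11}
  B5 = {m6, n9}
  B6 = {m3, n6}
  B7 = {m2, n4}
  B8 = {m5, n8}
  B9 = {n0}
  B10 = {n2}
  B11 = {n5}
m0 ∈ B0, n0 ∈ B9 → different blocks

P ≁ Q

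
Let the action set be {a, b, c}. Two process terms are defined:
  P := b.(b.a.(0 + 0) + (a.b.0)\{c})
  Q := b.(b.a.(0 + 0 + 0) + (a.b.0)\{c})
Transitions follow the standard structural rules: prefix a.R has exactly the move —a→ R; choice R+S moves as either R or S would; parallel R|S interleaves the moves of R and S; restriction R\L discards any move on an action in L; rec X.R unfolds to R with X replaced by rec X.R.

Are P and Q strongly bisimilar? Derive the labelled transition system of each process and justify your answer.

YES

P's transition system — 6 states:
  u0 = b.(b.a.(0 + 0) + (a.b.0)\{c}) ⊢ =b=> u1
  u1 = b.a.(0 + 0) + (a.b.0)\{c} ⊢ =a=> u2, =b=> u3
  u2 = (b.0)\{c} ⊢ =b=> u4
  u3 = a.(0 + 0) ⊢ =a=> u5
  u4 = 0\{c} ⊢ ·
  u5 = 0 + 0 ⊢ ·
Q's transition system — 6 states:
  v0 = b.(b.a.(0 + 0 + 0) + (a.b.0)\{c}) ⊢ =b=> v1
  v1 = b.a.(0 + 0 + 0) + (a.b.0)\{c} ⊢ =a=> v2, =b=> v3
  v2 = (b.0)\{c} ⊢ =b=> v4
  v3 = a.(0 + 0 + 0) ⊢ =a=> v5
  v4 = 0\{c} ⊢ ·
  v5 = 0 + 0 + 0 ⊢ ·
Partition-refinement fixed point:
  B0 = {u0, v0}
  B1 = {u1, v1}
  B2 = {u2, v2}
  B3 = {u4, u5, v4, v5}
  B4 = {u3, v3}
u0 ∈ B0, v0 ∈ B0 → same block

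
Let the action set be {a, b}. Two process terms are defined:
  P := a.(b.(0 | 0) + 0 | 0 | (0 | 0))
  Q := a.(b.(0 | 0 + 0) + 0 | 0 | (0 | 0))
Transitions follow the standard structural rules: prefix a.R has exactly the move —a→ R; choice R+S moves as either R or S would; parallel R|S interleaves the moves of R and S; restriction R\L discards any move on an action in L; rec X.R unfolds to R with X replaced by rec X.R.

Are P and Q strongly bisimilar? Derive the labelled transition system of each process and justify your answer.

bisimilar

Reachable graph of P (3 states):
  u0 = a.(b.(0 | 0) + 0 | 0 | (0 | 0)) has moves --a--▸ u1
  u1 = b.(0 | 0) + 0 | 0 | (0 | 0) has moves --b--▸ u2
  u2 = 0 | 0 has moves deadlocked
Reachable graph of Q (3 states):
  v0 = a.(b.(0 | 0 + 0) + 0 | 0 | (0 | 0)) has moves --a--▸ v1
  v1 = b.(0 | 0 + 0) + 0 | 0 | (0 | 0) has moves --b--▸ v2
  v2 = 0 | 0 + 0 has moves deadlocked
Partition-refinement fixed point:
  B0 = {u0, v0}
  B1 = {u1, v1}
  B2 = {u2, v2}
u0 ∈ B0, v0 ∈ B0 → same block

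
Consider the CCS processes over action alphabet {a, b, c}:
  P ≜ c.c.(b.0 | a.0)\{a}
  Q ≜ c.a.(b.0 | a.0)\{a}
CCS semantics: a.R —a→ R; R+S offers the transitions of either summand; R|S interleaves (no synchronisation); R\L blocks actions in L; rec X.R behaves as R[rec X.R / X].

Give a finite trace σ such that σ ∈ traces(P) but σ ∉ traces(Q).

LTS(P): 4 reachable states
  s0 = c.c.(b.0 | a.0)\{a} | -c-> s1
  s1 = c.(b.0 | a.0)\{a} | -c-> s2
  s2 = (b.0 | a.0)\{a} | -b-> s3
  s3 = (0 | a.0)\{a} | stopped
LTS(Q): 4 reachable states
  t0 = c.a.(b.0 | a.0)\{a} | -c-> t1
  t1 = a.(b.0 | a.0)\{a} | -a-> t2
  t2 = (b.0 | a.0)\{a} | -b-> t3
  t3 = (0 | a.0)\{a} | stopped
Executing cc from P (initial set {s0}):
  after c @ step 1: {s1}
  after c @ step 2: {s2}
  P completes σ.
Executing cc from Q (initial set {t0}):
  after c @ step 1: {t1}
  after c @ step 2: no successor for Q

cc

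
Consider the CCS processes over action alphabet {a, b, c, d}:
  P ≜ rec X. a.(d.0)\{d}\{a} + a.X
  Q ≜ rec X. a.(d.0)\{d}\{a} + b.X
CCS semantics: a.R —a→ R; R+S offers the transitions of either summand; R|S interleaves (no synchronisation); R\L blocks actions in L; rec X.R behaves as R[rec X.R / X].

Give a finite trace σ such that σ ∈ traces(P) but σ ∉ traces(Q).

P's transition system — 2 states:
  p0 = rec X. a.(d.0)\{d}\{a} + a.X ⊢ =a=> p0, =a=> p1
  p1 = (d.0)\{d}\{a} ⊢ (no moves)
Q's transition system — 2 states:
  q0 = rec X. a.(d.0)\{d}\{a} + b.X ⊢ =a=> q1, =b=> q0
  q1 = (d.0)\{d}\{a} ⊢ (no moves)
Trace ⟨aa⟩ through P, begin at {p0}:
  [1] a ⇒ {p0, p1}
  [2] a ⇒ {p0, p1}
  P completes σ.
Trace ⟨aa⟩ through Q, begin at {q0}:
  [1] a ⇒ {q1}
  [2] a ⇒ ∅  — Q cannot continue

aa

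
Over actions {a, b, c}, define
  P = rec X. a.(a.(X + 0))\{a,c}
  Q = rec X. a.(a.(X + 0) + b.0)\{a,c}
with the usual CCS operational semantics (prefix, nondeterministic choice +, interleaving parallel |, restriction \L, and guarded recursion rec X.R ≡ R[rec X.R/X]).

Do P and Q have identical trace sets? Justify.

P's transition system — 2 states:
  s0 = rec X. a.(a.(X + 0))\{a,c} :: -a-> s1
  s1 = (a.((rec X. a.(a.(X + 0))\{a,c}) + 0))\{a,c} :: ∅
Q's transition system — 3 states:
  t0 = rec X. a.(a.(X + 0) + b.0)\{a,c} :: -a-> t1
  t1 = (a.((rec X. a.(a.(X + 0) + b.0)\{a,c}) + 0) + b.0)\{a,c} :: -b-> t2
  t2 = 0\{a,c} :: ∅
Trace ⟨ab⟩ through Q, begin at {t0}:
  after a @ step 1: {t1}
  after b @ step 2: {t2}
  — Q admits the full trace.
Trace ⟨ab⟩ through P, begin at {s0}:
  after a @ step 1: {s1}
  after b @ step 2: ∅  — P cannot continue

traces(P) ≠ traces(Q) — witness ⟨ab⟩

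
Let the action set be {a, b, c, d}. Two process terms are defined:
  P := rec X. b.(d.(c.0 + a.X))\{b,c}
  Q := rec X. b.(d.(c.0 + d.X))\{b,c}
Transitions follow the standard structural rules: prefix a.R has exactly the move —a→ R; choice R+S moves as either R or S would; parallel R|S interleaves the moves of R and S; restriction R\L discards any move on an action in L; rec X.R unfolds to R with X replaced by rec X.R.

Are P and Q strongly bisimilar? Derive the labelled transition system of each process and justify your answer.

LTS(P): 4 reachable states
  s0 = rec X. b.(d.(c.0 + a.X))\{b,c} ⊢ —b→ s1
  s1 = (d.(c.0 + a.(rec X. b.(d.(c.0 + a.X))\{b,c})))\{b,c} ⊢ —d→ s2
  s2 = (c.0 + a.(rec X. b.(d.(c.0 + a.X))\{b,c}))\{b,c} ⊢ —a→ s3
  s3 = (rec X. b.(d.(c.0 + a.X))\{b,c})\{b,c} ⊢ ∅
LTS(Q): 4 reachable states
  t0 = rec X. b.(d.(c.0 + d.X))\{b,c} ⊢ —b→ t1
  t1 = (d.(c.0 + d.(rec X. b.(d.(c.0 + d.X))\{b,c})))\{b,c} ⊢ —d→ t2
  t2 = (c.0 + d.(rec X. b.(d.(c.0 + d.X))\{b,c}))\{b,c} ⊢ —d→ t3
  t3 = (rec X. b.(d.(c.0 + d.X))\{b,c})\{b,c} ⊢ ∅
Coarsest stable partition (strong bisimilarity classes):
  B0 = {s0}
  B1 = {s1}
  B2 = {s2}
  B3 = {s3, t3}
  B4 = {t0}
  B5 = {t1}
  B6 = {t2}
s0 ∈ B0, t0 ∈ B4 → different blocks

P ≁ Q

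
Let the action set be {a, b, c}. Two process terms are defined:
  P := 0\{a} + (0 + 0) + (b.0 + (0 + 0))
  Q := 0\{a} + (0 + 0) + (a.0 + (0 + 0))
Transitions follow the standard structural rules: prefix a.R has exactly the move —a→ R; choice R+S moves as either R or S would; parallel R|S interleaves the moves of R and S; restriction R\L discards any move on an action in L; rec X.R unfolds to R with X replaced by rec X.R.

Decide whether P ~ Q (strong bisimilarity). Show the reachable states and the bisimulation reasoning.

LTS(P): 2 reachable states
  u0 = 0\{a} + (0 + 0) + (b.0 + (0 + 0)) has moves ··b··> u1
  u1 = 0 has moves deadlocked
LTS(Q): 2 reachable states
  v0 = 0\{a} + (0 + 0) + (a.0 + (0 + 0)) has moves ··a··> v1
  v1 = 0 has moves deadlocked
Bisimilarity quotient blocks:
  B0 = {u0}
  B1 = {u1, v1}
  B2 = {v0}
u0 ∈ B0, v0 ∈ B2 → different blocks

NO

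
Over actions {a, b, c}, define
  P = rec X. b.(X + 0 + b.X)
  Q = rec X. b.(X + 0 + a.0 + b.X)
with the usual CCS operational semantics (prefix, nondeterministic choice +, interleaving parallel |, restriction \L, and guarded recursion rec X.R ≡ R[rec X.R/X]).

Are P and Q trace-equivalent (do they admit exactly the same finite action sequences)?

Reachable graph of P (2 states):
  m0 = rec X. b.(X + 0 + b.X) → =b=> m1
  m1 = (rec X. b.(X + 0 + b.X)) + 0 + b.(rec X. b.(X + 0 + b.X)) → =b=> m0, =b=> m1
Reachable graph of Q (3 states):
  n0 = rec X. b.(X + 0 + a.0 + b.X) → =b=> n1
  n1 = (rec X. b.(X + 0 + a.0 + b.X)) + 0 + a.0 + b.(rec X. b.(X + 0 + a.0 + b.X)) → =a=> n2, =b=> n0, =b=> n1
  n2 = 0 → ·
Trace ⟨ba⟩ through Q, begin at {n0}:
  [1] b ⇒ {n1}
  [2] a ⇒ {n2}
  ✓ Q
Trace ⟨ba⟩ through P, begin at {m0}:
  [1] b ⇒ {m1}
  [2] a ⇒ ∅ (P stuck)

trace-distinct — witness ⟨ba⟩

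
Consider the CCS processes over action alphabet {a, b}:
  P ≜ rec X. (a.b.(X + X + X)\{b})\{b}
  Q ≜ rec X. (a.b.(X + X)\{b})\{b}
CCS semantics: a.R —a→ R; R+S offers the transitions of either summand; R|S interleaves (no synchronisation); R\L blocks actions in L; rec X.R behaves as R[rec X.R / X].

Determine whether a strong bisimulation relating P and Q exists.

bisimilar

Reachable graph of P (2 states):
  m0 = rec X. (a.b.(X + X + X)\{b})\{b} has moves -a-> m1
  m1 = (b.((rec X. (a.b.(X + X + X)\{b})\{b}) + (rec X. (a.b.(X + X + X)\{b})\{b}) + (rec X. (a.b.(X + X + X)\{b})\{b}))\{b})\{b} has moves (no moves)
Reachable graph of Q (2 states):
  n0 = rec X. (a.b.(X + X)\{b})\{b} has moves -a-> n1
  n1 = (b.((rec X. (a.b.(X + X)\{b})\{b}) + (rec X. (a.b.(X + X)\{b})\{b}))\{b})\{b} has moves (no moves)
Partition-refinement fixed point:
  B0 = {m0, n0}
  B1 = {m1, n1}
m0 ∈ B0, n0 ∈ B0 → same block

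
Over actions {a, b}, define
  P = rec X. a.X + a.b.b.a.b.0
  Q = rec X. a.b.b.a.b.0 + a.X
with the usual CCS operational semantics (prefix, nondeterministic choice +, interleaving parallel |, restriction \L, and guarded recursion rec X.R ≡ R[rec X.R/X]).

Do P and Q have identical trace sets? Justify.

P's transition system — 6 states:
  p0 = rec X. a.X + a.b.b.a.b.0 has moves —a→ p0, —a→ p1
  p1 = b.b.a.b.0 has moves —b→ p2
  p2 = b.a.b.0 has moves —b→ p3
  p3 = a.b.0 has moves —a→ p4
  p4 = b.0 has moves —b→ p5
  p5 = 0 has moves ·
Q's transition system — 6 states:
  q0 = rec X. a.b.b.a.b.0 + a.X has moves —a→ q0, —a→ q1
  q1 = b.b.a.b.0 has moves —b→ q2
  q2 = b.a.b.0 has moves —b→ q3
  q3 = a.b.0 has moves —a→ q4
  q4 = b.0 has moves —b→ q5
  q5 = 0 has moves ·
Partition-refinement fixed point:
  B0 = {p0, q0}
  B1 = {p1, q1}
  B2 = {p2, q2}
  B3 = {p3, q3}
  B4 = {p4, q4}
  B5 = {p5, q5}
p0 ∈ B0, q0 ∈ B0 → same block
Bisimilar ⇒ trace-equivalent.

trace-equivalent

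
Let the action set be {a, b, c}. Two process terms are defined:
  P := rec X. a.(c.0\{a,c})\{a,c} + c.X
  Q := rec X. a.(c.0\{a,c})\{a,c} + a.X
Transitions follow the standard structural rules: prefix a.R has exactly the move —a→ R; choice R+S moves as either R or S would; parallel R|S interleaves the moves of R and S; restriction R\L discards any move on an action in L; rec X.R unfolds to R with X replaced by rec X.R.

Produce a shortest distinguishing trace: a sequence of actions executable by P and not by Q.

c

LTS(P): 2 reachable states
  s0 = rec X. a.(c.0\{a,c})\{a,c} + c.X has moves ··a··> s1, ··c··> s0
  s1 = (c.0\{a,c})\{a,c} has moves ·
LTS(Q): 2 reachable states
  t0 = rec X. a.(c.0\{a,c})\{a,c} + a.X has moves ··a··> t0, ··a··> t1
  t1 = (c.0\{a,c})\{a,c} has moves ·
Executing c from P (initial set {s0}):
  after c @ step 1: {s0}
  — P admits the full trace.
Executing c from Q (initial set {t0}):
  after c @ step 1: ∅  — Q cannot continue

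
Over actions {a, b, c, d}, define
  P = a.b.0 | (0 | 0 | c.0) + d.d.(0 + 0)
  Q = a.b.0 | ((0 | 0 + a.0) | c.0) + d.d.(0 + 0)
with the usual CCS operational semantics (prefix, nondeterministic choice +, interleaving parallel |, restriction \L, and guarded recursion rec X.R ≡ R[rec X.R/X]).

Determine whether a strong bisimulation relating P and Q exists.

Reachable graph of P (8 states):
  s0 = a.b.0 | (0 | 0 | c.0) + d.d.(0 + 0) :: =a=> s1, =c=> s2, =d=> s3
  s1 = b.0 | (0 | 0 | c.0) :: =b=> s4, =c=> s5
  s2 = a.b.0 | (0 | 0 | 0) :: =a=> s5
  s3 = d.(0 + 0) :: =d=> s6
  s4 = 0 | (0 | 0 | c.0) :: =c=> s7
  s5 = b.0 | (0 | 0 | 0) :: =b=> s7
  s6 = 0 + 0 :: ∅
  s7 = 0 | (0 | 0 | 0) :: ∅
Reachable graph of Q (14 states):
  t0 = a.b.0 | ((0 | 0 + a.0) | c.0) + d.d.(0 + 0) :: =a=> t1, =a=> t2, =c=> t3, =d=> t4
  t1 = a.b.0 | (0 | c.0) :: =a=> t5, =c=> t6
  t2 = b.0 | ((0 | 0 + a.0) | c.0) :: =a=> t5, =b=> t7, =c=> t8
  t3 = a.b.0 | ((0 | 0 + a.0) | 0) :: =a=> t6, =a=> t8
  t4 = d.(0 + 0) :: =d=> t9
  t5 = b.0 | (0 | c.0) :: =b=> t10, =c=> t11
  t6 = a.b.0 | (0 | 0) :: =a=> t11
  t7 = 0 | ((0 | 0 + a.0) | c.0) :: =a=> t10, =c=> t12
  t8 = b.0 | ((0 | 0 + a.0) | 0) :: =a=> t11, =b=> t12
  t9 = 0 + 0 :: ∅
  t10 = 0 | (0 | c.0) :: =c=> t13
  t11 = b.0 | (0 | 0) :: =b=> t13
  t12 = 0 | ((0 | 0 + a.0) | 0) :: =a=> t13
  t13 = 0 | (0 | 0) :: ∅
Partition-refinement fixed point:
  B0 = {s0}
  B1 = {s1, t5}
  B2 = {s5, t11}
  B3 = {s6, s7, t13, t9}
  B4 = {s4, t10}
  B5 = {s3, t4}
  B6 = {s2, t6}
  B7 = {t0}
  B8 = {t3}
  B9 = {t8}
  B10 = {t12}
  B11 = {t1}
  B12 = {t2}
  B13 = {t7}
s0 ∈ B0, t0 ∈ B7 → different blocks

P ≁ Q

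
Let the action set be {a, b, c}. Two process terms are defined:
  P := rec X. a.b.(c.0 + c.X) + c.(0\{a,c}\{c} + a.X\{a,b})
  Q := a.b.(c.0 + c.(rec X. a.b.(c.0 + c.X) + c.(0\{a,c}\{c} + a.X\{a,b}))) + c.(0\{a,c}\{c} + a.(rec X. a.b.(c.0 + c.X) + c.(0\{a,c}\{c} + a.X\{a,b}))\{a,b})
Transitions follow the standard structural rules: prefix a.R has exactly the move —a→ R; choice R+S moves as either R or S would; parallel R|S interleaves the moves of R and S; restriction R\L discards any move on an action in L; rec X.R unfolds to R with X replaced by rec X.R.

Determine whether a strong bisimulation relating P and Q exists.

bisimilar

Reachable graph of P (7 states):
  p0 = rec X. a.b.(c.0 + c.X) + c.(0\{a,c}\{c} + a.X\{a,b}) ⊢ --a--▸ p1, --c--▸ p2
  p1 = b.(c.0 + c.(rec X. a.b.(c.0 + c.X) + c.(0\{a,c}\{c} + a.X\{a,b}))) ⊢ --b--▸ p3
  p2 = 0\{a,c}\{c} + a.(rec X. a.b.(c.0 + c.X) + c.(0\{a,c}\{c} + a.X\{a,b}))\{a,b} ⊢ --a--▸ p4
  p3 = c.0 + c.(rec X. a.b.(c.0 + c.X) + c.(0\{a,c}\{c} + a.X\{a,b})) ⊢ --c--▸ p0, --c--▸ p5
  p4 = (rec X. a.b.(c.0 + c.X) + c.(0\{a,c}\{c} + a.X\{a,b}))\{a,b} ⊢ --c--▸ p6
  p5 = 0 ⊢ stopped
  p6 = (0\{a,c}\{c} + a.(rec X. a.b.(c.0 + c.X) + c.(0\{a,c}\{c} + a.X\{a,b}))\{a,b})\{a,b} ⊢ stopped
Reachable graph of Q (8 states):
  q0 = a.b.(c.0 + c.(rec X. a.b.(c.0 + c.X) + c.(0\{a,c}\{c} + a.X\{a,b}))) + c.(0\{a,c}\{c} + a.(rec X. a.b.(c.0 + c.X) + c.(0\{a,c}\{c} + a.X\{a,b}))\{a,b}) ⊢ --a--▸ q1, --c--▸ q2
  q1 = b.(c.0 + c.(rec X. a.b.(c.0 + c.X) + c.(0\{a,c}\{c} + a.X\{a,b}))) ⊢ --b--▸ q3
  q2 = 0\{a,c}\{c} + a.(rec X. a.b.(c.0 + c.X) + c.(0\{a,c}\{c} + a.X\{a,b}))\{a,b} ⊢ --a--▸ q4
  q3 = c.0 + c.(rec X. a.b.(c.0 + c.X) + c.(0\{a,c}\{c} + a.X\{a,b})) ⊢ --c--▸ q5, --c--▸ q6
  q4 = (rec X. a.b.(c.0 + c.X) + c.(0\{a,c}\{c} + a.X\{a,b}))\{a,b} ⊢ --c--▸ q7
  q5 = 0 ⊢ stopped
  q6 = rec X. a.b.(c.0 + c.X) + c.(0\{a,c}\{c} + a.X\{a,b}) ⊢ --a--▸ q1, --c--▸ q2
  q7 = (0\{a,c}\{c} + a.(rec X. a.b.(c.0 + c.X) + c.(0\{a,c}\{c} + a.X\{a,b}))\{a,b})\{a,b} ⊢ stopped
Coarsest stable partition (strong bisimilarity classes):
  B0 = {p0, q0, q6}
  B1 = {p1, q1}
  B2 = {p3, q3}
  B3 = {p5, p6, q5, q7}
  B4 = {p2, q2}
  B5 = {p4, q4}
p0 ∈ B0, q0 ∈ B0 → same block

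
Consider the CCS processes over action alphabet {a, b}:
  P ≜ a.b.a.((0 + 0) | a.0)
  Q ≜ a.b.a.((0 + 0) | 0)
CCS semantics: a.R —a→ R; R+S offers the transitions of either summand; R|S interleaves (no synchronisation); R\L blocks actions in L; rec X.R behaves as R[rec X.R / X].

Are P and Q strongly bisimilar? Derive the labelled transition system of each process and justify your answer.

P's transition system — 5 states:
  m0 = a.b.a.((0 + 0) | a.0) ⊢ --a--▸ m1
  m1 = b.a.((0 + 0) | a.0) ⊢ --b--▸ m2
  m2 = a.((0 + 0) | a.0) ⊢ --a--▸ m3
  m3 = (0 + 0) | a.0 ⊢ --a--▸ m4
  m4 = (0 + 0) | 0 ⊢ ·
Q's transition system — 4 states:
  n0 = a.b.a.((0 + 0) | 0) ⊢ --a--▸ n1
  n1 = b.a.((0 + 0) | 0) ⊢ --b--▸ n2
  n2 = a.((0 + 0) | 0) ⊢ --a--▸ n3
  n3 = (0 + 0) | 0 ⊢ ·
Coarsest stable partition (strong bisimilarity classes):
  B0 = {m0}
  B1 = {m1}
  B2 = {m2}
  B3 = {m3, n2}
  B4 = {m4, n3}
  B5 = {n0}
  B6 = {n1}
m0 ∈ B0, n0 ∈ B5 → different blocks

NO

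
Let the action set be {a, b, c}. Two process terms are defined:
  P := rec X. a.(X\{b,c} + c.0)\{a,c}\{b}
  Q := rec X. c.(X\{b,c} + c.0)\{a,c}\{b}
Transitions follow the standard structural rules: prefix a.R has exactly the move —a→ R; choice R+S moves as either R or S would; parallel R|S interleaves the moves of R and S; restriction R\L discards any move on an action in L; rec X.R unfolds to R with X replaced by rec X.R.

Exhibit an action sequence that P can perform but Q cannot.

P's transition system — 2 states:
  p0 = rec X. a.(X\{b,c} + c.0)\{a,c}\{b} ⊢ —a→ p1
  p1 = ((rec X. a.(X\{b,c} + c.0)\{a,c}\{b})\{b,c} + c.0)\{a,c}\{b} ⊢ deadlocked
Q's transition system — 2 states:
  q0 = rec X. c.(X\{b,c} + c.0)\{a,c}\{b} ⊢ —c→ q1
  q1 = ((rec X. c.(X\{b,c} + c.0)\{a,c}\{b})\{b,c} + c.0)\{a,c}\{b} ⊢ deadlocked
Trace ⟨a⟩ through P, begin at {p0}:
  after a @ step 1: {p1}
  — P admits the full trace.
Trace ⟨a⟩ through Q, begin at {q0}:
  after a @ step 1: no successor for Q

a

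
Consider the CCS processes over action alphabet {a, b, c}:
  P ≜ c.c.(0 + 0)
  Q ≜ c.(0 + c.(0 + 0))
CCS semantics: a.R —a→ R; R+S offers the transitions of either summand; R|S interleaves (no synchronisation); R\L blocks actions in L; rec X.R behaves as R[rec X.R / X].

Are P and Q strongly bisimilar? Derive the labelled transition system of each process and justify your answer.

YES

P's transition system — 3 states:
  p0 = c.c.(0 + 0) | -c-> p1
  p1 = c.(0 + 0) | -c-> p2
  p2 = 0 + 0 | ·
Q's transition system — 3 states:
  q0 = c.(0 + c.(0 + 0)) | -c-> q1
  q1 = 0 + c.(0 + 0) | -c-> q2
  q2 = 0 + 0 | ·
Bisimilarity quotient blocks:
  B0 = {p0, q0}
  B1 = {p1, q1}
  B2 = {p2, q2}
p0 ∈ B0, q0 ∈ B0 → same block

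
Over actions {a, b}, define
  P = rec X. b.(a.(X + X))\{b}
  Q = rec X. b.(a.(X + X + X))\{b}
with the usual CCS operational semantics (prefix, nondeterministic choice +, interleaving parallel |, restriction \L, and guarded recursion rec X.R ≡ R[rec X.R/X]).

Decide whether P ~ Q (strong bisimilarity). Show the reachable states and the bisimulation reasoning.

YES

LTS(P): 3 reachable states
  m0 = rec X. b.(a.(X + X))\{b} | --b--▸ m1
  m1 = (a.((rec X. b.(a.(X + X))\{b}) + (rec X. b.(a.(X + X))\{b})))\{b} | --a--▸ m2
  m2 = ((rec X. b.(a.(X + X))\{b}) + (rec X. b.(a.(X + X))\{b}))\{b} | ·
LTS(Q): 3 reachable states
  n0 = rec X. b.(a.(X + X + X))\{b} | --b--▸ n1
  n1 = (a.((rec X. b.(a.(X + X + X))\{b}) + (rec X. b.(a.(X + X + X))\{b}) + (rec X. b.(a.(X + X + X))\{b})))\{b} | --a--▸ n2
  n2 = ((rec X. b.(a.(X + X + X))\{b}) + (rec X. b.(a.(X + X + X))\{b}) + (rec X. b.(a.(X + X + X))\{b}))\{b} | ·
Coarsest stable partition (strong bisimilarity classes):
  B0 = {m0, n0}
  B1 = {m1, n1}
  B2 = {m2, n2}
m0 ∈ B0, n0 ∈ B0 → same block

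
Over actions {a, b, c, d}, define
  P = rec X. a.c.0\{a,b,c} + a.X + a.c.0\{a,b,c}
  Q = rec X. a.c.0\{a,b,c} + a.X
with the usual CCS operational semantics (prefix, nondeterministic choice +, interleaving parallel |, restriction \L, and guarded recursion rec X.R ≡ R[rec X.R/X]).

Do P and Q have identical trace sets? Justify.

Reachable graph of P (3 states):
  m0 = rec X. a.c.0\{a,b,c} + a.X + a.c.0\{a,b,c} :: ··a··> m0, ··a··> m1
  m1 = c.0\{a,b,c} :: ··c··> m2
  m2 = 0\{a,b,c} :: stopped
Reachable graph of Q (3 states):
  n0 = rec X. a.c.0\{a,b,c} + a.X :: ··a··> n0, ··a··> n1
  n1 = c.0\{a,b,c} :: ··c··> n2
  n2 = 0\{a,b,c} :: stopped
Partition-refinement fixed point:
  B0 = {m0, n0}
  B1 = {m1, n1}
  B2 = {m2, n2}
m0 ∈ B0, n0 ∈ B0 → same block
Bisimilar ⇒ trace-equivalent.

traces(P) = traces(Q)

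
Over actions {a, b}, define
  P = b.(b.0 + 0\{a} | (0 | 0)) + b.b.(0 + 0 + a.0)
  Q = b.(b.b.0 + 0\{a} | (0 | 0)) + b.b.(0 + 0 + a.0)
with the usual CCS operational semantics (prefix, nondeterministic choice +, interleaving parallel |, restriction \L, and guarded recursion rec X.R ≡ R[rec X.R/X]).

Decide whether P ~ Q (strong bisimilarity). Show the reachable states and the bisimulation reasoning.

not bisimilar

P's transition system — 5 states:
  s0 = b.(b.0 + 0\{a} | (0 | 0)) + b.b.(0 + 0 + a.0) → -b-> s1, -b-> s2
  s1 = b.(0 + 0 + a.0) → -b-> s3
  s2 = b.0 + 0\{a} | (0 | 0) → -b-> s4
  s3 = 0 + 0 + a.0 → -a-> s4
  s4 = 0 → ∅
Q's transition system — 6 states:
  t0 = b.(b.b.0 + 0\{a} | (0 | 0)) + b.b.(0 + 0 + a.0) → -b-> t1, -b-> t2
  t1 = b.(0 + 0 + a.0) → -b-> t3
  t2 = b.b.0 + 0\{a} | (0 | 0) → -b-> t4
  t3 = 0 + 0 + a.0 → -a-> t5
  t4 = b.0 → -b-> t5
  t5 = 0 → ∅
Bisimilarity quotient blocks:
  B0 = {s0}
  B1 = {s1, t1}
  B2 = {s3, t3}
  B3 = {s4, t5}
  B4 = {s2, t4}
  B5 = {t0}
  B6 = {t2}
s0 ∈ B0, t0 ∈ B5 → different blocks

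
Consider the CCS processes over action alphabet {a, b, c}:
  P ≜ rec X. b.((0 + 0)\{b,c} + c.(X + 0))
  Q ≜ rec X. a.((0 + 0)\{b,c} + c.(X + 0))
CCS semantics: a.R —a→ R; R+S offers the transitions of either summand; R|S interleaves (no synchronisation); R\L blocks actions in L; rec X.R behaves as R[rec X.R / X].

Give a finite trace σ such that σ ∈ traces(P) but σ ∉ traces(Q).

Reachable graph of P (3 states):
  p0 = rec X. b.((0 + 0)\{b,c} + c.(X + 0)) ⊢ --b--▸ p1
  p1 = (0 + 0)\{b,c} + c.((rec X. b.((0 + 0)\{b,c} + c.(X + 0))) + 0) ⊢ --c--▸ p2
  p2 = (rec X. b.((0 + 0)\{b,c} + c.(X + 0))) + 0 ⊢ --b--▸ p1
Reachable graph of Q (3 states):
  q0 = rec X. a.((0 + 0)\{b,c} + c.(X + 0)) ⊢ --a--▸ q1
  q1 = (0 + 0)\{b,c} + c.((rec X. a.((0 + 0)\{b,c} + c.(X + 0))) + 0) ⊢ --c--▸ q2
  q2 = (rec X. a.((0 + 0)\{b,c} + c.(X + 0))) + 0 ⊢ --a--▸ q1
Executing b from P (initial set {p0}):
  [1] b ⇒ {p1}
  — P admits the full trace.
Executing b from Q (initial set {q0}):
  [1] b ⇒ ∅  — Q cannot continue

b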